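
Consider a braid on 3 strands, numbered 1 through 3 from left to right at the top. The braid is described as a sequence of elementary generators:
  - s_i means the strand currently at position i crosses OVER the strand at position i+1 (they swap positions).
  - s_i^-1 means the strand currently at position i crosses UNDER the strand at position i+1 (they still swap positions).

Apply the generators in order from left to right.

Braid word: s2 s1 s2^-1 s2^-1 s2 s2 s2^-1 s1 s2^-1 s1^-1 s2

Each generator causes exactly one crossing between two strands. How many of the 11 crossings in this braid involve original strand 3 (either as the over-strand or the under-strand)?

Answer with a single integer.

Gen 1: crossing 2x3. Involves strand 3? yes. Count so far: 1
Gen 2: crossing 1x3. Involves strand 3? yes. Count so far: 2
Gen 3: crossing 1x2. Involves strand 3? no. Count so far: 2
Gen 4: crossing 2x1. Involves strand 3? no. Count so far: 2
Gen 5: crossing 1x2. Involves strand 3? no. Count so far: 2
Gen 6: crossing 2x1. Involves strand 3? no. Count so far: 2
Gen 7: crossing 1x2. Involves strand 3? no. Count so far: 2
Gen 8: crossing 3x2. Involves strand 3? yes. Count so far: 3
Gen 9: crossing 3x1. Involves strand 3? yes. Count so far: 4
Gen 10: crossing 2x1. Involves strand 3? no. Count so far: 4
Gen 11: crossing 2x3. Involves strand 3? yes. Count so far: 5

Answer: 5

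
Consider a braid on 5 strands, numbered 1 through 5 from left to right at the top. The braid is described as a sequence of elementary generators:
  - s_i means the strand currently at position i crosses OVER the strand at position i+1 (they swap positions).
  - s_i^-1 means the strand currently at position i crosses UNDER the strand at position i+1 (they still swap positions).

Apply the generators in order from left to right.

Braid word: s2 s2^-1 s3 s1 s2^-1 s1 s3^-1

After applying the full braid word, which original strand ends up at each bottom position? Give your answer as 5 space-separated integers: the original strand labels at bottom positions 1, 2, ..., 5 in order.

Answer: 4 2 3 1 5

Derivation:
Gen 1 (s2): strand 2 crosses over strand 3. Perm now: [1 3 2 4 5]
Gen 2 (s2^-1): strand 3 crosses under strand 2. Perm now: [1 2 3 4 5]
Gen 3 (s3): strand 3 crosses over strand 4. Perm now: [1 2 4 3 5]
Gen 4 (s1): strand 1 crosses over strand 2. Perm now: [2 1 4 3 5]
Gen 5 (s2^-1): strand 1 crosses under strand 4. Perm now: [2 4 1 3 5]
Gen 6 (s1): strand 2 crosses over strand 4. Perm now: [4 2 1 3 5]
Gen 7 (s3^-1): strand 1 crosses under strand 3. Perm now: [4 2 3 1 5]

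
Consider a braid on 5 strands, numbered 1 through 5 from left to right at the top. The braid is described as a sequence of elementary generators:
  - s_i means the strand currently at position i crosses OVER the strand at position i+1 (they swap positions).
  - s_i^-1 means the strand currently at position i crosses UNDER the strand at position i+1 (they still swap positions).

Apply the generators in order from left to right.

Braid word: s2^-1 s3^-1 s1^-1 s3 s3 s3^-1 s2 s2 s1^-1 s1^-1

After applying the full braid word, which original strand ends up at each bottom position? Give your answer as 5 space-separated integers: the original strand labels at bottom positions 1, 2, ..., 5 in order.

Answer: 3 1 2 4 5

Derivation:
Gen 1 (s2^-1): strand 2 crosses under strand 3. Perm now: [1 3 2 4 5]
Gen 2 (s3^-1): strand 2 crosses under strand 4. Perm now: [1 3 4 2 5]
Gen 3 (s1^-1): strand 1 crosses under strand 3. Perm now: [3 1 4 2 5]
Gen 4 (s3): strand 4 crosses over strand 2. Perm now: [3 1 2 4 5]
Gen 5 (s3): strand 2 crosses over strand 4. Perm now: [3 1 4 2 5]
Gen 6 (s3^-1): strand 4 crosses under strand 2. Perm now: [3 1 2 4 5]
Gen 7 (s2): strand 1 crosses over strand 2. Perm now: [3 2 1 4 5]
Gen 8 (s2): strand 2 crosses over strand 1. Perm now: [3 1 2 4 5]
Gen 9 (s1^-1): strand 3 crosses under strand 1. Perm now: [1 3 2 4 5]
Gen 10 (s1^-1): strand 1 crosses under strand 3. Perm now: [3 1 2 4 5]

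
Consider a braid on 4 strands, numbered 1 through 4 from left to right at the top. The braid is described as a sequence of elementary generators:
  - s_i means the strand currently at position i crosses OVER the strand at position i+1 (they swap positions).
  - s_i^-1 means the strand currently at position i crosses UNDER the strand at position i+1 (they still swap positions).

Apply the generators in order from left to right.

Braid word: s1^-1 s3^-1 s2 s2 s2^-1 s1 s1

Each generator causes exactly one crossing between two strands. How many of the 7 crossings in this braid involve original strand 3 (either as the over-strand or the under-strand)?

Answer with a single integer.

Gen 1: crossing 1x2. Involves strand 3? no. Count so far: 0
Gen 2: crossing 3x4. Involves strand 3? yes. Count so far: 1
Gen 3: crossing 1x4. Involves strand 3? no. Count so far: 1
Gen 4: crossing 4x1. Involves strand 3? no. Count so far: 1
Gen 5: crossing 1x4. Involves strand 3? no. Count so far: 1
Gen 6: crossing 2x4. Involves strand 3? no. Count so far: 1
Gen 7: crossing 4x2. Involves strand 3? no. Count so far: 1

Answer: 1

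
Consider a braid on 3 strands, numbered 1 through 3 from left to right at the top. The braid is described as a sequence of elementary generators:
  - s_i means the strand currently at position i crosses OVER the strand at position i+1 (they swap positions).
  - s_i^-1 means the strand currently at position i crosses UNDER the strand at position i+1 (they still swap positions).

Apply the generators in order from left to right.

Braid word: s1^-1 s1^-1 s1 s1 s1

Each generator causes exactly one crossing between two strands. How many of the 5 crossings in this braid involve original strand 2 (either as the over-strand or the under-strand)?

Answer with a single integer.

Answer: 5

Derivation:
Gen 1: crossing 1x2. Involves strand 2? yes. Count so far: 1
Gen 2: crossing 2x1. Involves strand 2? yes. Count so far: 2
Gen 3: crossing 1x2. Involves strand 2? yes. Count so far: 3
Gen 4: crossing 2x1. Involves strand 2? yes. Count so far: 4
Gen 5: crossing 1x2. Involves strand 2? yes. Count so far: 5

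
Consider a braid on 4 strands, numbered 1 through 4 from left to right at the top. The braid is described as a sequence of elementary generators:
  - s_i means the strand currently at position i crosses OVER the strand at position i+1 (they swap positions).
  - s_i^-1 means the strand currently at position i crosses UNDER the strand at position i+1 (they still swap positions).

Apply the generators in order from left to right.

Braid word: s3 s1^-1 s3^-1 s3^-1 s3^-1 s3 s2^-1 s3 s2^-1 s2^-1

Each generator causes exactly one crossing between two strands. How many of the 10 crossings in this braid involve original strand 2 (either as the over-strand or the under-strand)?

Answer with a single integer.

Answer: 1

Derivation:
Gen 1: crossing 3x4. Involves strand 2? no. Count so far: 0
Gen 2: crossing 1x2. Involves strand 2? yes. Count so far: 1
Gen 3: crossing 4x3. Involves strand 2? no. Count so far: 1
Gen 4: crossing 3x4. Involves strand 2? no. Count so far: 1
Gen 5: crossing 4x3. Involves strand 2? no. Count so far: 1
Gen 6: crossing 3x4. Involves strand 2? no. Count so far: 1
Gen 7: crossing 1x4. Involves strand 2? no. Count so far: 1
Gen 8: crossing 1x3. Involves strand 2? no. Count so far: 1
Gen 9: crossing 4x3. Involves strand 2? no. Count so far: 1
Gen 10: crossing 3x4. Involves strand 2? no. Count so far: 1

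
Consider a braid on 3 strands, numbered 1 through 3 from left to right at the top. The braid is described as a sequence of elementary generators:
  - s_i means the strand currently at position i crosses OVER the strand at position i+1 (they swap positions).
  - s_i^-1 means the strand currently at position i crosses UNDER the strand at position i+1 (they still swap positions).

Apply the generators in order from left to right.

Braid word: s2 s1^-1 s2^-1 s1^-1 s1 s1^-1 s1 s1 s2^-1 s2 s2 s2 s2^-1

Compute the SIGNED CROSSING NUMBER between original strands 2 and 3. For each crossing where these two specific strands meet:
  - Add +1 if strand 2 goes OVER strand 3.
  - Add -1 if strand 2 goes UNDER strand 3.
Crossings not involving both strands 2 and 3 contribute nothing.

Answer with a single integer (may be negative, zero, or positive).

Gen 1: 2 over 3. Both 2&3? yes. Contrib: +1. Sum: 1
Gen 2: crossing 1x3. Both 2&3? no. Sum: 1
Gen 3: crossing 1x2. Both 2&3? no. Sum: 1
Gen 4: 3 under 2. Both 2&3? yes. Contrib: +1. Sum: 2
Gen 5: 2 over 3. Both 2&3? yes. Contrib: +1. Sum: 3
Gen 6: 3 under 2. Both 2&3? yes. Contrib: +1. Sum: 4
Gen 7: 2 over 3. Both 2&3? yes. Contrib: +1. Sum: 5
Gen 8: 3 over 2. Both 2&3? yes. Contrib: -1. Sum: 4
Gen 9: crossing 3x1. Both 2&3? no. Sum: 4
Gen 10: crossing 1x3. Both 2&3? no. Sum: 4
Gen 11: crossing 3x1. Both 2&3? no. Sum: 4
Gen 12: crossing 1x3. Both 2&3? no. Sum: 4
Gen 13: crossing 3x1. Both 2&3? no. Sum: 4

Answer: 4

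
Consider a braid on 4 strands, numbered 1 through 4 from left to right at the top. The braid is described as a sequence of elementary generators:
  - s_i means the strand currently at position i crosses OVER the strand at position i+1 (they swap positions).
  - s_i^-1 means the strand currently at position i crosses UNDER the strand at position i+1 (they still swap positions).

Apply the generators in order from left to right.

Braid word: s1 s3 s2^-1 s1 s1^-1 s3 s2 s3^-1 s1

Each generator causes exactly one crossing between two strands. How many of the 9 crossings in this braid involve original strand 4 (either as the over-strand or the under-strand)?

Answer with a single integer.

Answer: 6

Derivation:
Gen 1: crossing 1x2. Involves strand 4? no. Count so far: 0
Gen 2: crossing 3x4. Involves strand 4? yes. Count so far: 1
Gen 3: crossing 1x4. Involves strand 4? yes. Count so far: 2
Gen 4: crossing 2x4. Involves strand 4? yes. Count so far: 3
Gen 5: crossing 4x2. Involves strand 4? yes. Count so far: 4
Gen 6: crossing 1x3. Involves strand 4? no. Count so far: 4
Gen 7: crossing 4x3. Involves strand 4? yes. Count so far: 5
Gen 8: crossing 4x1. Involves strand 4? yes. Count so far: 6
Gen 9: crossing 2x3. Involves strand 4? no. Count so far: 6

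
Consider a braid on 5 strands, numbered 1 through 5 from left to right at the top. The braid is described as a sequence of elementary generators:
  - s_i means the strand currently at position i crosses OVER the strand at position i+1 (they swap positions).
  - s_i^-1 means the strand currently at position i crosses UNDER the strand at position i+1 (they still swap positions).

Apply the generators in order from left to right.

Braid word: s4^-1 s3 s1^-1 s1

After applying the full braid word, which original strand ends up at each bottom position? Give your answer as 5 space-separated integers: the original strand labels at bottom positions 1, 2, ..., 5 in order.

Answer: 1 2 5 3 4

Derivation:
Gen 1 (s4^-1): strand 4 crosses under strand 5. Perm now: [1 2 3 5 4]
Gen 2 (s3): strand 3 crosses over strand 5. Perm now: [1 2 5 3 4]
Gen 3 (s1^-1): strand 1 crosses under strand 2. Perm now: [2 1 5 3 4]
Gen 4 (s1): strand 2 crosses over strand 1. Perm now: [1 2 5 3 4]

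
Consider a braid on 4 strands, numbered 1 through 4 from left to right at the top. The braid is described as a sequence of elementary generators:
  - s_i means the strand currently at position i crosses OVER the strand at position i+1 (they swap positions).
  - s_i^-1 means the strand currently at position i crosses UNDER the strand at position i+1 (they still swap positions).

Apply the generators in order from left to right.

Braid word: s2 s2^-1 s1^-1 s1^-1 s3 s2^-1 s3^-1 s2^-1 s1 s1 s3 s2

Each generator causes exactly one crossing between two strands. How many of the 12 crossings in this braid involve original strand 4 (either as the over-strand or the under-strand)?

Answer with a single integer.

Answer: 4

Derivation:
Gen 1: crossing 2x3. Involves strand 4? no. Count so far: 0
Gen 2: crossing 3x2. Involves strand 4? no. Count so far: 0
Gen 3: crossing 1x2. Involves strand 4? no. Count so far: 0
Gen 4: crossing 2x1. Involves strand 4? no. Count so far: 0
Gen 5: crossing 3x4. Involves strand 4? yes. Count so far: 1
Gen 6: crossing 2x4. Involves strand 4? yes. Count so far: 2
Gen 7: crossing 2x3. Involves strand 4? no. Count so far: 2
Gen 8: crossing 4x3. Involves strand 4? yes. Count so far: 3
Gen 9: crossing 1x3. Involves strand 4? no. Count so far: 3
Gen 10: crossing 3x1. Involves strand 4? no. Count so far: 3
Gen 11: crossing 4x2. Involves strand 4? yes. Count so far: 4
Gen 12: crossing 3x2. Involves strand 4? no. Count so far: 4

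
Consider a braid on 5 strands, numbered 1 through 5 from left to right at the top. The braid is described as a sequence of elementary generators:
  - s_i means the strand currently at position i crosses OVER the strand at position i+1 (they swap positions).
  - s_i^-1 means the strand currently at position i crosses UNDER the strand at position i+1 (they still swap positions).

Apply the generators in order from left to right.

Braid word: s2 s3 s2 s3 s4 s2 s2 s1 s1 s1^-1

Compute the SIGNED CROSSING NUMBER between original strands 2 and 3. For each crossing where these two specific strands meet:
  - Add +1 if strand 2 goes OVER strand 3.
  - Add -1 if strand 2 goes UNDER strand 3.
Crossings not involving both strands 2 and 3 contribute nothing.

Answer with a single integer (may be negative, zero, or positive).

Answer: 0

Derivation:
Gen 1: 2 over 3. Both 2&3? yes. Contrib: +1. Sum: 1
Gen 2: crossing 2x4. Both 2&3? no. Sum: 1
Gen 3: crossing 3x4. Both 2&3? no. Sum: 1
Gen 4: 3 over 2. Both 2&3? yes. Contrib: -1. Sum: 0
Gen 5: crossing 3x5. Both 2&3? no. Sum: 0
Gen 6: crossing 4x2. Both 2&3? no. Sum: 0
Gen 7: crossing 2x4. Both 2&3? no. Sum: 0
Gen 8: crossing 1x4. Both 2&3? no. Sum: 0
Gen 9: crossing 4x1. Both 2&3? no. Sum: 0
Gen 10: crossing 1x4. Both 2&3? no. Sum: 0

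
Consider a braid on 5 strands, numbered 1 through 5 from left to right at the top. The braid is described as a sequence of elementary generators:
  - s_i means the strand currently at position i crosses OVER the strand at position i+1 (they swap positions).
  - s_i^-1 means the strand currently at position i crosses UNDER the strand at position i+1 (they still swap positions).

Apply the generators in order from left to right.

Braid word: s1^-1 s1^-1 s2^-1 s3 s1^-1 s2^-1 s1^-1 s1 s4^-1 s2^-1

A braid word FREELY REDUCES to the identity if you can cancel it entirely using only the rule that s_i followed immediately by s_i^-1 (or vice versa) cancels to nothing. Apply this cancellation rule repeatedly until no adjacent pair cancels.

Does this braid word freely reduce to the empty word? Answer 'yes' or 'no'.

Gen 1 (s1^-1): push. Stack: [s1^-1]
Gen 2 (s1^-1): push. Stack: [s1^-1 s1^-1]
Gen 3 (s2^-1): push. Stack: [s1^-1 s1^-1 s2^-1]
Gen 4 (s3): push. Stack: [s1^-1 s1^-1 s2^-1 s3]
Gen 5 (s1^-1): push. Stack: [s1^-1 s1^-1 s2^-1 s3 s1^-1]
Gen 6 (s2^-1): push. Stack: [s1^-1 s1^-1 s2^-1 s3 s1^-1 s2^-1]
Gen 7 (s1^-1): push. Stack: [s1^-1 s1^-1 s2^-1 s3 s1^-1 s2^-1 s1^-1]
Gen 8 (s1): cancels prior s1^-1. Stack: [s1^-1 s1^-1 s2^-1 s3 s1^-1 s2^-1]
Gen 9 (s4^-1): push. Stack: [s1^-1 s1^-1 s2^-1 s3 s1^-1 s2^-1 s4^-1]
Gen 10 (s2^-1): push. Stack: [s1^-1 s1^-1 s2^-1 s3 s1^-1 s2^-1 s4^-1 s2^-1]
Reduced word: s1^-1 s1^-1 s2^-1 s3 s1^-1 s2^-1 s4^-1 s2^-1

Answer: no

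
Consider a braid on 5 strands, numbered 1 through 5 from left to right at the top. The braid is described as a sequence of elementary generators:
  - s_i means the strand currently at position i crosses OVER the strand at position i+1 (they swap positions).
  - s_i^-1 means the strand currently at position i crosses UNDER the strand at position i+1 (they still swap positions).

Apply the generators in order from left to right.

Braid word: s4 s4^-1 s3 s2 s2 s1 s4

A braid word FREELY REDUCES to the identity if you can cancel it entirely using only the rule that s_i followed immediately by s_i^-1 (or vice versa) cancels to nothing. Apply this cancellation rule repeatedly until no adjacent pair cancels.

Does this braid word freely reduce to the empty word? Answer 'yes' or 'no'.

Gen 1 (s4): push. Stack: [s4]
Gen 2 (s4^-1): cancels prior s4. Stack: []
Gen 3 (s3): push. Stack: [s3]
Gen 4 (s2): push. Stack: [s3 s2]
Gen 5 (s2): push. Stack: [s3 s2 s2]
Gen 6 (s1): push. Stack: [s3 s2 s2 s1]
Gen 7 (s4): push. Stack: [s3 s2 s2 s1 s4]
Reduced word: s3 s2 s2 s1 s4

Answer: no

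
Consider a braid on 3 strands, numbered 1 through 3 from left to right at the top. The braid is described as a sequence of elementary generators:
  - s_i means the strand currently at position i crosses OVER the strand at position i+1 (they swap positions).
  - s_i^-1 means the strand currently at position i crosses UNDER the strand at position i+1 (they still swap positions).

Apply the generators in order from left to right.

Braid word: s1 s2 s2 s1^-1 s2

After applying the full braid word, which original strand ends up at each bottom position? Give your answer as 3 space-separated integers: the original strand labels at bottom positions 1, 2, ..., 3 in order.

Answer: 1 3 2

Derivation:
Gen 1 (s1): strand 1 crosses over strand 2. Perm now: [2 1 3]
Gen 2 (s2): strand 1 crosses over strand 3. Perm now: [2 3 1]
Gen 3 (s2): strand 3 crosses over strand 1. Perm now: [2 1 3]
Gen 4 (s1^-1): strand 2 crosses under strand 1. Perm now: [1 2 3]
Gen 5 (s2): strand 2 crosses over strand 3. Perm now: [1 3 2]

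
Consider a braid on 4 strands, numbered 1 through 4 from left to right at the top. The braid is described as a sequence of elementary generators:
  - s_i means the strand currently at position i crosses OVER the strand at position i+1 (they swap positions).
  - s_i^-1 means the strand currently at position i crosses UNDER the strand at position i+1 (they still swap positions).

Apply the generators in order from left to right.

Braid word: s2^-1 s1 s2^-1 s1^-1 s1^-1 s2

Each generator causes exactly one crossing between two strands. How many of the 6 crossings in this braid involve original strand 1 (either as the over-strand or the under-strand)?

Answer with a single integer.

Answer: 3

Derivation:
Gen 1: crossing 2x3. Involves strand 1? no. Count so far: 0
Gen 2: crossing 1x3. Involves strand 1? yes. Count so far: 1
Gen 3: crossing 1x2. Involves strand 1? yes. Count so far: 2
Gen 4: crossing 3x2. Involves strand 1? no. Count so far: 2
Gen 5: crossing 2x3. Involves strand 1? no. Count so far: 2
Gen 6: crossing 2x1. Involves strand 1? yes. Count so far: 3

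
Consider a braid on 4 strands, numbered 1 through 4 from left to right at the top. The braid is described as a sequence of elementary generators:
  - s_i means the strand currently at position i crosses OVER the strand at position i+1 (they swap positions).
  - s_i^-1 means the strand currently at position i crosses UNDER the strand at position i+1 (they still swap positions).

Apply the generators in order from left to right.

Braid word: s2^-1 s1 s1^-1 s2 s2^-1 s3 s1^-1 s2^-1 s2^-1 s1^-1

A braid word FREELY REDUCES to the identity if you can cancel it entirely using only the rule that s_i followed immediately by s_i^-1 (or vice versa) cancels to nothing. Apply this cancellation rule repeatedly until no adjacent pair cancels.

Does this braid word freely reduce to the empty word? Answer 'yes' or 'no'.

Gen 1 (s2^-1): push. Stack: [s2^-1]
Gen 2 (s1): push. Stack: [s2^-1 s1]
Gen 3 (s1^-1): cancels prior s1. Stack: [s2^-1]
Gen 4 (s2): cancels prior s2^-1. Stack: []
Gen 5 (s2^-1): push. Stack: [s2^-1]
Gen 6 (s3): push. Stack: [s2^-1 s3]
Gen 7 (s1^-1): push. Stack: [s2^-1 s3 s1^-1]
Gen 8 (s2^-1): push. Stack: [s2^-1 s3 s1^-1 s2^-1]
Gen 9 (s2^-1): push. Stack: [s2^-1 s3 s1^-1 s2^-1 s2^-1]
Gen 10 (s1^-1): push. Stack: [s2^-1 s3 s1^-1 s2^-1 s2^-1 s1^-1]
Reduced word: s2^-1 s3 s1^-1 s2^-1 s2^-1 s1^-1

Answer: no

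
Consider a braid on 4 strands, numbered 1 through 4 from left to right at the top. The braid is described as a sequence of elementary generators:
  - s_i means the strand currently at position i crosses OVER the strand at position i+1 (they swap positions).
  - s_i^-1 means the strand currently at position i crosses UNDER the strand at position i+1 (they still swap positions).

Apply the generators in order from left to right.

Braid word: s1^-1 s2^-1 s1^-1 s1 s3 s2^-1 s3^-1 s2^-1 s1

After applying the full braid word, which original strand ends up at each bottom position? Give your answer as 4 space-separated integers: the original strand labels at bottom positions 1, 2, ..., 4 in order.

Answer: 1 2 4 3

Derivation:
Gen 1 (s1^-1): strand 1 crosses under strand 2. Perm now: [2 1 3 4]
Gen 2 (s2^-1): strand 1 crosses under strand 3. Perm now: [2 3 1 4]
Gen 3 (s1^-1): strand 2 crosses under strand 3. Perm now: [3 2 1 4]
Gen 4 (s1): strand 3 crosses over strand 2. Perm now: [2 3 1 4]
Gen 5 (s3): strand 1 crosses over strand 4. Perm now: [2 3 4 1]
Gen 6 (s2^-1): strand 3 crosses under strand 4. Perm now: [2 4 3 1]
Gen 7 (s3^-1): strand 3 crosses under strand 1. Perm now: [2 4 1 3]
Gen 8 (s2^-1): strand 4 crosses under strand 1. Perm now: [2 1 4 3]
Gen 9 (s1): strand 2 crosses over strand 1. Perm now: [1 2 4 3]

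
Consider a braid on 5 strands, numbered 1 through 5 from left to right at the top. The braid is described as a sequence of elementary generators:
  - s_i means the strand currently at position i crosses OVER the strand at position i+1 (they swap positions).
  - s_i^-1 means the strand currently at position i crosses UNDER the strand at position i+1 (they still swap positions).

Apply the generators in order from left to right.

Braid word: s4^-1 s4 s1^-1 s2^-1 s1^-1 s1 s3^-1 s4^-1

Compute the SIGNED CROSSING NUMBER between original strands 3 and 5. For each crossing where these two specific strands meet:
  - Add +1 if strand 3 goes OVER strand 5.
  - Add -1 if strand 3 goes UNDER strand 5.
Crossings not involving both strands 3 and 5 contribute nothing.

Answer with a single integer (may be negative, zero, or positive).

Answer: 0

Derivation:
Gen 1: crossing 4x5. Both 3&5? no. Sum: 0
Gen 2: crossing 5x4. Both 3&5? no. Sum: 0
Gen 3: crossing 1x2. Both 3&5? no. Sum: 0
Gen 4: crossing 1x3. Both 3&5? no. Sum: 0
Gen 5: crossing 2x3. Both 3&5? no. Sum: 0
Gen 6: crossing 3x2. Both 3&5? no. Sum: 0
Gen 7: crossing 1x4. Both 3&5? no. Sum: 0
Gen 8: crossing 1x5. Both 3&5? no. Sum: 0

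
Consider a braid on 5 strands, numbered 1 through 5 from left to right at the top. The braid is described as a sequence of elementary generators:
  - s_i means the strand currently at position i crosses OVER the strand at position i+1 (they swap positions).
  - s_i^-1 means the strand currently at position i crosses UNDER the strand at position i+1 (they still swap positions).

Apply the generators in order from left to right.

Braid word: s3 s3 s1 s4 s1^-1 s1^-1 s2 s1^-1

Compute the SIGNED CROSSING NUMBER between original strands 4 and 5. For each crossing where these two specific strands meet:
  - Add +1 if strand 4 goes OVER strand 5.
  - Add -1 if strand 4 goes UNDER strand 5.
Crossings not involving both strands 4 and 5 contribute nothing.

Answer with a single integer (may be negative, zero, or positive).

Gen 1: crossing 3x4. Both 4&5? no. Sum: 0
Gen 2: crossing 4x3. Both 4&5? no. Sum: 0
Gen 3: crossing 1x2. Both 4&5? no. Sum: 0
Gen 4: 4 over 5. Both 4&5? yes. Contrib: +1. Sum: 1
Gen 5: crossing 2x1. Both 4&5? no. Sum: 1
Gen 6: crossing 1x2. Both 4&5? no. Sum: 1
Gen 7: crossing 1x3. Both 4&5? no. Sum: 1
Gen 8: crossing 2x3. Both 4&5? no. Sum: 1

Answer: 1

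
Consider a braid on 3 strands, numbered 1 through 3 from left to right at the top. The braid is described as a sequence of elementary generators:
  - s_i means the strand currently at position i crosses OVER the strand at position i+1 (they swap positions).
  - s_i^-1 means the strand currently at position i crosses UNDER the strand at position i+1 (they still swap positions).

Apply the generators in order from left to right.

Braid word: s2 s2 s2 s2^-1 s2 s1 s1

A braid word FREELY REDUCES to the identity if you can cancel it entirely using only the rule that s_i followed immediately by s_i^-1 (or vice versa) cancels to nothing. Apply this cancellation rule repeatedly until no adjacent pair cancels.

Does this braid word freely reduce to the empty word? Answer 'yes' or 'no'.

Gen 1 (s2): push. Stack: [s2]
Gen 2 (s2): push. Stack: [s2 s2]
Gen 3 (s2): push. Stack: [s2 s2 s2]
Gen 4 (s2^-1): cancels prior s2. Stack: [s2 s2]
Gen 5 (s2): push. Stack: [s2 s2 s2]
Gen 6 (s1): push. Stack: [s2 s2 s2 s1]
Gen 7 (s1): push. Stack: [s2 s2 s2 s1 s1]
Reduced word: s2 s2 s2 s1 s1

Answer: no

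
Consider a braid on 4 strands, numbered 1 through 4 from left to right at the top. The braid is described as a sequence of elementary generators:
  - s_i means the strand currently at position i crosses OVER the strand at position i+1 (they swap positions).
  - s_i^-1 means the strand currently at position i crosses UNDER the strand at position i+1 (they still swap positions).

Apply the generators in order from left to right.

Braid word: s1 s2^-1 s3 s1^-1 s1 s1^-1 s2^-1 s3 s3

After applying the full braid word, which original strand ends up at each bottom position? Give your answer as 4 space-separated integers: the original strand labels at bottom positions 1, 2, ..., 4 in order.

Answer: 3 4 2 1

Derivation:
Gen 1 (s1): strand 1 crosses over strand 2. Perm now: [2 1 3 4]
Gen 2 (s2^-1): strand 1 crosses under strand 3. Perm now: [2 3 1 4]
Gen 3 (s3): strand 1 crosses over strand 4. Perm now: [2 3 4 1]
Gen 4 (s1^-1): strand 2 crosses under strand 3. Perm now: [3 2 4 1]
Gen 5 (s1): strand 3 crosses over strand 2. Perm now: [2 3 4 1]
Gen 6 (s1^-1): strand 2 crosses under strand 3. Perm now: [3 2 4 1]
Gen 7 (s2^-1): strand 2 crosses under strand 4. Perm now: [3 4 2 1]
Gen 8 (s3): strand 2 crosses over strand 1. Perm now: [3 4 1 2]
Gen 9 (s3): strand 1 crosses over strand 2. Perm now: [3 4 2 1]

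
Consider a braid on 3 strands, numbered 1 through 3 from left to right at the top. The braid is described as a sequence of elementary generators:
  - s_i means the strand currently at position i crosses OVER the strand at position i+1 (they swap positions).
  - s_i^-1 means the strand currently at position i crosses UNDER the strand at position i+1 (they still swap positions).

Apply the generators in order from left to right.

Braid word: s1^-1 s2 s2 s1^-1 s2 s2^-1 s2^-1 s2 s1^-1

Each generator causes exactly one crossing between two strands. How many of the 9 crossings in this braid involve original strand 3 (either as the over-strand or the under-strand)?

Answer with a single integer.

Gen 1: crossing 1x2. Involves strand 3? no. Count so far: 0
Gen 2: crossing 1x3. Involves strand 3? yes. Count so far: 1
Gen 3: crossing 3x1. Involves strand 3? yes. Count so far: 2
Gen 4: crossing 2x1. Involves strand 3? no. Count so far: 2
Gen 5: crossing 2x3. Involves strand 3? yes. Count so far: 3
Gen 6: crossing 3x2. Involves strand 3? yes. Count so far: 4
Gen 7: crossing 2x3. Involves strand 3? yes. Count so far: 5
Gen 8: crossing 3x2. Involves strand 3? yes. Count so far: 6
Gen 9: crossing 1x2. Involves strand 3? no. Count so far: 6

Answer: 6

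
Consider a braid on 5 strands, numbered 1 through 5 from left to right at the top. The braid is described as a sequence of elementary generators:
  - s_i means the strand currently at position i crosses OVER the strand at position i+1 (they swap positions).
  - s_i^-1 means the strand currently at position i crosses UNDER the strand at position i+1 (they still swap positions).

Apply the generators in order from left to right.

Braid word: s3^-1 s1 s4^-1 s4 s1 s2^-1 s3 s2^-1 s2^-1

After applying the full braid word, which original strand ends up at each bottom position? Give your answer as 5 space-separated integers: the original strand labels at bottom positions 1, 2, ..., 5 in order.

Answer: 1 4 3 2 5

Derivation:
Gen 1 (s3^-1): strand 3 crosses under strand 4. Perm now: [1 2 4 3 5]
Gen 2 (s1): strand 1 crosses over strand 2. Perm now: [2 1 4 3 5]
Gen 3 (s4^-1): strand 3 crosses under strand 5. Perm now: [2 1 4 5 3]
Gen 4 (s4): strand 5 crosses over strand 3. Perm now: [2 1 4 3 5]
Gen 5 (s1): strand 2 crosses over strand 1. Perm now: [1 2 4 3 5]
Gen 6 (s2^-1): strand 2 crosses under strand 4. Perm now: [1 4 2 3 5]
Gen 7 (s3): strand 2 crosses over strand 3. Perm now: [1 4 3 2 5]
Gen 8 (s2^-1): strand 4 crosses under strand 3. Perm now: [1 3 4 2 5]
Gen 9 (s2^-1): strand 3 crosses under strand 4. Perm now: [1 4 3 2 5]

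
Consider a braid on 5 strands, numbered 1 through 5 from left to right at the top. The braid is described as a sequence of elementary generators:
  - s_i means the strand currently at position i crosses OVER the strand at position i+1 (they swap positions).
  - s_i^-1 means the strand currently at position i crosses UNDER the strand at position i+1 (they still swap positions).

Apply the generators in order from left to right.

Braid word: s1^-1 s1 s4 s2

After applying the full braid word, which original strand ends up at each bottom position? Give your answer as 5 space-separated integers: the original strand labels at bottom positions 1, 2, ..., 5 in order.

Gen 1 (s1^-1): strand 1 crosses under strand 2. Perm now: [2 1 3 4 5]
Gen 2 (s1): strand 2 crosses over strand 1. Perm now: [1 2 3 4 5]
Gen 3 (s4): strand 4 crosses over strand 5. Perm now: [1 2 3 5 4]
Gen 4 (s2): strand 2 crosses over strand 3. Perm now: [1 3 2 5 4]

Answer: 1 3 2 5 4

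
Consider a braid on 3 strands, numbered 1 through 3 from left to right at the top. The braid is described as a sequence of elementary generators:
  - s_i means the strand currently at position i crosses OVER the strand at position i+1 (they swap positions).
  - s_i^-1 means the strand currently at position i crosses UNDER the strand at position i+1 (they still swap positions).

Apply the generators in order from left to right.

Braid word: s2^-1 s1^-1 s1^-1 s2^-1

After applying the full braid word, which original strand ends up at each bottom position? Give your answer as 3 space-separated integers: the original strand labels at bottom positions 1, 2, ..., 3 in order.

Answer: 1 2 3

Derivation:
Gen 1 (s2^-1): strand 2 crosses under strand 3. Perm now: [1 3 2]
Gen 2 (s1^-1): strand 1 crosses under strand 3. Perm now: [3 1 2]
Gen 3 (s1^-1): strand 3 crosses under strand 1. Perm now: [1 3 2]
Gen 4 (s2^-1): strand 3 crosses under strand 2. Perm now: [1 2 3]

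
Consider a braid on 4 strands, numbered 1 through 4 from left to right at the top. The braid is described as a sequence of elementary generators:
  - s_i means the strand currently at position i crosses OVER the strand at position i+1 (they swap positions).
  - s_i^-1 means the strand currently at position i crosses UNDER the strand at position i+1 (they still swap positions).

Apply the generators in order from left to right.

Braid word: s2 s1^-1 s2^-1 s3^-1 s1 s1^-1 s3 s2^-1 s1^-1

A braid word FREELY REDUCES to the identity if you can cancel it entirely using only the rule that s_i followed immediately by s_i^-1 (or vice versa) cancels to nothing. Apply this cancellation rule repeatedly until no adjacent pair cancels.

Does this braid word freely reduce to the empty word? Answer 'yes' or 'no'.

Answer: no

Derivation:
Gen 1 (s2): push. Stack: [s2]
Gen 2 (s1^-1): push. Stack: [s2 s1^-1]
Gen 3 (s2^-1): push. Stack: [s2 s1^-1 s2^-1]
Gen 4 (s3^-1): push. Stack: [s2 s1^-1 s2^-1 s3^-1]
Gen 5 (s1): push. Stack: [s2 s1^-1 s2^-1 s3^-1 s1]
Gen 6 (s1^-1): cancels prior s1. Stack: [s2 s1^-1 s2^-1 s3^-1]
Gen 7 (s3): cancels prior s3^-1. Stack: [s2 s1^-1 s2^-1]
Gen 8 (s2^-1): push. Stack: [s2 s1^-1 s2^-1 s2^-1]
Gen 9 (s1^-1): push. Stack: [s2 s1^-1 s2^-1 s2^-1 s1^-1]
Reduced word: s2 s1^-1 s2^-1 s2^-1 s1^-1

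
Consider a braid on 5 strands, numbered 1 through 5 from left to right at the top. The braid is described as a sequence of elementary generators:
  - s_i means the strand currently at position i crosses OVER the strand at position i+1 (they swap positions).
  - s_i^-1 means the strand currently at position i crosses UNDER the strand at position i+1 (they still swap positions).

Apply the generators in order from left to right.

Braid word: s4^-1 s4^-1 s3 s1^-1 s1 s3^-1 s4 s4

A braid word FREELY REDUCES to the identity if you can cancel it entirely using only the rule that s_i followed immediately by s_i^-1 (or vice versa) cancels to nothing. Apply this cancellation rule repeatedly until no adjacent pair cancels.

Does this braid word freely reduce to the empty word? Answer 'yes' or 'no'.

Gen 1 (s4^-1): push. Stack: [s4^-1]
Gen 2 (s4^-1): push. Stack: [s4^-1 s4^-1]
Gen 3 (s3): push. Stack: [s4^-1 s4^-1 s3]
Gen 4 (s1^-1): push. Stack: [s4^-1 s4^-1 s3 s1^-1]
Gen 5 (s1): cancels prior s1^-1. Stack: [s4^-1 s4^-1 s3]
Gen 6 (s3^-1): cancels prior s3. Stack: [s4^-1 s4^-1]
Gen 7 (s4): cancels prior s4^-1. Stack: [s4^-1]
Gen 8 (s4): cancels prior s4^-1. Stack: []
Reduced word: (empty)

Answer: yes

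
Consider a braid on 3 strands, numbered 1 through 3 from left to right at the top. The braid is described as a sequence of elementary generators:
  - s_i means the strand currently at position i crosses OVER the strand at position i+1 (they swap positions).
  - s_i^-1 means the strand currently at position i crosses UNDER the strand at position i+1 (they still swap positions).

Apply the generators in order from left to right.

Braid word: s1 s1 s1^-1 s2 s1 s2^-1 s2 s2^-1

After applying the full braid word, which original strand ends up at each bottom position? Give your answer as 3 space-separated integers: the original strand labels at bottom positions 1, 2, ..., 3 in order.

Answer: 3 1 2

Derivation:
Gen 1 (s1): strand 1 crosses over strand 2. Perm now: [2 1 3]
Gen 2 (s1): strand 2 crosses over strand 1. Perm now: [1 2 3]
Gen 3 (s1^-1): strand 1 crosses under strand 2. Perm now: [2 1 3]
Gen 4 (s2): strand 1 crosses over strand 3. Perm now: [2 3 1]
Gen 5 (s1): strand 2 crosses over strand 3. Perm now: [3 2 1]
Gen 6 (s2^-1): strand 2 crosses under strand 1. Perm now: [3 1 2]
Gen 7 (s2): strand 1 crosses over strand 2. Perm now: [3 2 1]
Gen 8 (s2^-1): strand 2 crosses under strand 1. Perm now: [3 1 2]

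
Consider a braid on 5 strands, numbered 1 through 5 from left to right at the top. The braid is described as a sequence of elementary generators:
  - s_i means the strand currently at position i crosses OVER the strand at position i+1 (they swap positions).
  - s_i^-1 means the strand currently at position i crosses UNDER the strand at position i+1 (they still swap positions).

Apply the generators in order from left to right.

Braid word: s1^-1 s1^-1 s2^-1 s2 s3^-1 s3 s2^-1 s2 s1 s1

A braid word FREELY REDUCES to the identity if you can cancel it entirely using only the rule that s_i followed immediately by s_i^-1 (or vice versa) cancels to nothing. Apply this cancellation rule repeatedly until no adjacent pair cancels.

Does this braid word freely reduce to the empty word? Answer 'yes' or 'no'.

Answer: yes

Derivation:
Gen 1 (s1^-1): push. Stack: [s1^-1]
Gen 2 (s1^-1): push. Stack: [s1^-1 s1^-1]
Gen 3 (s2^-1): push. Stack: [s1^-1 s1^-1 s2^-1]
Gen 4 (s2): cancels prior s2^-1. Stack: [s1^-1 s1^-1]
Gen 5 (s3^-1): push. Stack: [s1^-1 s1^-1 s3^-1]
Gen 6 (s3): cancels prior s3^-1. Stack: [s1^-1 s1^-1]
Gen 7 (s2^-1): push. Stack: [s1^-1 s1^-1 s2^-1]
Gen 8 (s2): cancels prior s2^-1. Stack: [s1^-1 s1^-1]
Gen 9 (s1): cancels prior s1^-1. Stack: [s1^-1]
Gen 10 (s1): cancels prior s1^-1. Stack: []
Reduced word: (empty)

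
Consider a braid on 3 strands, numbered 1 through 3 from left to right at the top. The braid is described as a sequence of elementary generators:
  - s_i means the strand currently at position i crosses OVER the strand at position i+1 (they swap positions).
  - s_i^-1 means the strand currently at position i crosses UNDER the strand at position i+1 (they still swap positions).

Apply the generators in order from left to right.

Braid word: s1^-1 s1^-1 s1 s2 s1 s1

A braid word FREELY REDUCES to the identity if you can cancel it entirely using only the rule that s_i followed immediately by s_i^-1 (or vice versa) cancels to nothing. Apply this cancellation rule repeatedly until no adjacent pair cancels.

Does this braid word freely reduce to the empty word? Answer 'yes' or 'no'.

Gen 1 (s1^-1): push. Stack: [s1^-1]
Gen 2 (s1^-1): push. Stack: [s1^-1 s1^-1]
Gen 3 (s1): cancels prior s1^-1. Stack: [s1^-1]
Gen 4 (s2): push. Stack: [s1^-1 s2]
Gen 5 (s1): push. Stack: [s1^-1 s2 s1]
Gen 6 (s1): push. Stack: [s1^-1 s2 s1 s1]
Reduced word: s1^-1 s2 s1 s1

Answer: no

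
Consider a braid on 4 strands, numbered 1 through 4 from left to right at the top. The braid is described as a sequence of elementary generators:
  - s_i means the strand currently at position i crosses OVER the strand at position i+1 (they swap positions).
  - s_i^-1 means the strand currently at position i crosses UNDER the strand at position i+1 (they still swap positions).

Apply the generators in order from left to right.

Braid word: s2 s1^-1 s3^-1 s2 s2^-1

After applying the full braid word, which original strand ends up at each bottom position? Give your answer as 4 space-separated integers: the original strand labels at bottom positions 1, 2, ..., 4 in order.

Answer: 3 1 4 2

Derivation:
Gen 1 (s2): strand 2 crosses over strand 3. Perm now: [1 3 2 4]
Gen 2 (s1^-1): strand 1 crosses under strand 3. Perm now: [3 1 2 4]
Gen 3 (s3^-1): strand 2 crosses under strand 4. Perm now: [3 1 4 2]
Gen 4 (s2): strand 1 crosses over strand 4. Perm now: [3 4 1 2]
Gen 5 (s2^-1): strand 4 crosses under strand 1. Perm now: [3 1 4 2]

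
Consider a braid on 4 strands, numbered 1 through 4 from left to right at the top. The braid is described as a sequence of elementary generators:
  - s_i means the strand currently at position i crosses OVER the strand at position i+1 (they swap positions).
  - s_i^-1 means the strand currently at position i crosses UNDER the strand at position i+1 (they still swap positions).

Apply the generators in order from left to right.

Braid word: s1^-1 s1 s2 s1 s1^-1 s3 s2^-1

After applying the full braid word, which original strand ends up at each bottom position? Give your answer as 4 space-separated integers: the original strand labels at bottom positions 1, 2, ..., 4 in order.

Answer: 1 4 3 2

Derivation:
Gen 1 (s1^-1): strand 1 crosses under strand 2. Perm now: [2 1 3 4]
Gen 2 (s1): strand 2 crosses over strand 1. Perm now: [1 2 3 4]
Gen 3 (s2): strand 2 crosses over strand 3. Perm now: [1 3 2 4]
Gen 4 (s1): strand 1 crosses over strand 3. Perm now: [3 1 2 4]
Gen 5 (s1^-1): strand 3 crosses under strand 1. Perm now: [1 3 2 4]
Gen 6 (s3): strand 2 crosses over strand 4. Perm now: [1 3 4 2]
Gen 7 (s2^-1): strand 3 crosses under strand 4. Perm now: [1 4 3 2]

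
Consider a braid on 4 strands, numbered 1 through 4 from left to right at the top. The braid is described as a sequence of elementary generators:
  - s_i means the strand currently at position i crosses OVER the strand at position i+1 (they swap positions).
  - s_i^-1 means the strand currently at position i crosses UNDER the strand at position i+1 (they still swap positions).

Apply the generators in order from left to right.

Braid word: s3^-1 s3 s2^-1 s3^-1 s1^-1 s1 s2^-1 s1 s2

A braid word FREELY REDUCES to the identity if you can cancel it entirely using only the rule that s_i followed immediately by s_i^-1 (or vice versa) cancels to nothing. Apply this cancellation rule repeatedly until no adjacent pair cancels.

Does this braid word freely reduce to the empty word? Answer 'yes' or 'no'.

Answer: no

Derivation:
Gen 1 (s3^-1): push. Stack: [s3^-1]
Gen 2 (s3): cancels prior s3^-1. Stack: []
Gen 3 (s2^-1): push. Stack: [s2^-1]
Gen 4 (s3^-1): push. Stack: [s2^-1 s3^-1]
Gen 5 (s1^-1): push. Stack: [s2^-1 s3^-1 s1^-1]
Gen 6 (s1): cancels prior s1^-1. Stack: [s2^-1 s3^-1]
Gen 7 (s2^-1): push. Stack: [s2^-1 s3^-1 s2^-1]
Gen 8 (s1): push. Stack: [s2^-1 s3^-1 s2^-1 s1]
Gen 9 (s2): push. Stack: [s2^-1 s3^-1 s2^-1 s1 s2]
Reduced word: s2^-1 s3^-1 s2^-1 s1 s2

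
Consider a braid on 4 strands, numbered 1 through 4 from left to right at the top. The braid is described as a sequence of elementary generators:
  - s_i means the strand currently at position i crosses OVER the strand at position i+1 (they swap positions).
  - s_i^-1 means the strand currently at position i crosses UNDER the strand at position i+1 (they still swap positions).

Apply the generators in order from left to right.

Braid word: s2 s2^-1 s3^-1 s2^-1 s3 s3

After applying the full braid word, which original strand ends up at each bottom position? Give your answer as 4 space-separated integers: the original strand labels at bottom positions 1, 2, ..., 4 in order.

Gen 1 (s2): strand 2 crosses over strand 3. Perm now: [1 3 2 4]
Gen 2 (s2^-1): strand 3 crosses under strand 2. Perm now: [1 2 3 4]
Gen 3 (s3^-1): strand 3 crosses under strand 4. Perm now: [1 2 4 3]
Gen 4 (s2^-1): strand 2 crosses under strand 4. Perm now: [1 4 2 3]
Gen 5 (s3): strand 2 crosses over strand 3. Perm now: [1 4 3 2]
Gen 6 (s3): strand 3 crosses over strand 2. Perm now: [1 4 2 3]

Answer: 1 4 2 3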